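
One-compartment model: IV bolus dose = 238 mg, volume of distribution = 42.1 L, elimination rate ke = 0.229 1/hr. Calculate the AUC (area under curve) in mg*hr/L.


C0 = Dose/Vd = 238/42.1 = 5.65321 mg/L
AUC = C0/ke = 5.65321/0.229
AUC = 24.69 mg*hr/L


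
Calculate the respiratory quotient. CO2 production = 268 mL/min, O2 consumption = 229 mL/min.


RQ = VCO2 / VO2
RQ = 268 / 229
RQ = 1.17


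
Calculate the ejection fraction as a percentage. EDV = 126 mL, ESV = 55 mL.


SV = EDV - ESV = 126 - 55 = 71 mL
EF = SV/EDV * 100 = 71/126 * 100
EF = 56.35%


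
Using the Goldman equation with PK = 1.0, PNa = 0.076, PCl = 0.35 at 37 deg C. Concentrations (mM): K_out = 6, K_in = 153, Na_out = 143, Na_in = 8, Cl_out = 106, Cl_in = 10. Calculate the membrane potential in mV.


Vm = (RT/F)*ln((PK*Ko + PNa*Nao + PCl*Cli)/(PK*Ki + PNa*Nai + PCl*Clo))
Numer = 20.368, Denom = 190.708
Vm = -59.78 mV


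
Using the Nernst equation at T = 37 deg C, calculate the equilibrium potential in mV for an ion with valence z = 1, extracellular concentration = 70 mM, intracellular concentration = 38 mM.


E = (RT/(zF)) * ln(C_out/C_in)
T = 37 + 273.15 = 310.15 K
E = (8.314 * 310.15 / (1 * 96485)) * ln(70/38)
E = 16.33 mV


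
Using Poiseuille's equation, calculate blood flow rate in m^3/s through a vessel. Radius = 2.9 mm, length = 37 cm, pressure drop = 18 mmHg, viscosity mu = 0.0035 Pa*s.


Q = pi*r^4*dP / (8*mu*L)
r = 0.0029 m, L = 0.37 m
dP = 18 mmHg = 2399.796 Pa
Q = 5.1470e-05 m^3/s


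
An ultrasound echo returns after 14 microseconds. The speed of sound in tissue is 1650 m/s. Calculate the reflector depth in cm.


depth = c * t / 2
t = 14 us = 1.4000e-05 s
depth = 1650 * 1.4000e-05 / 2
depth = 0.01155 m = 1.155 cm


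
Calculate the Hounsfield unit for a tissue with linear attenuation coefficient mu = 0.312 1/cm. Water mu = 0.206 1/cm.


HU = ((mu_tissue - mu_water) / mu_water) * 1000
HU = ((0.312 - 0.206) / 0.206) * 1000
HU = 514.6


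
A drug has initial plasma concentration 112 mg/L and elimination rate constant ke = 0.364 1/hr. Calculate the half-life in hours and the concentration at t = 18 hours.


t_half = ln(2) / ke = 0.693147 / 0.364 = 1.904 hr
C(t) = C0 * exp(-ke*t) = 112 * exp(-0.364*18)
C(18) = 0.1599 mg/L


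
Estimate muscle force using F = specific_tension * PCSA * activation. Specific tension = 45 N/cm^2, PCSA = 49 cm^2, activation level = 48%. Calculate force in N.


F = sigma * PCSA * activation
F = 45 * 49 * 0.48
F = 1058 N


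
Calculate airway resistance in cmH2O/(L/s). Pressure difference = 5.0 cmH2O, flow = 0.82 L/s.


R = dP / flow
R = 5.0 / 0.82
R = 6.098 cmH2O/(L/s)


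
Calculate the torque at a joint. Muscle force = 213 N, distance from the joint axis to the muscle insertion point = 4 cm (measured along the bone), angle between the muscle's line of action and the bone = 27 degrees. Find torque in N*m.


Torque = F * d * sin(theta)   (moment arm = d*sin(theta))
d = 4 cm = 0.04 m
Torque = 213 * 0.04 * sin(27)
Torque = 3.868 N*m


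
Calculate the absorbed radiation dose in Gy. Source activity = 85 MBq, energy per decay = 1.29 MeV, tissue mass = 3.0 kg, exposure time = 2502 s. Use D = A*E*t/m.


A = 85 MBq = 8.5000e+07 Bq
E = 1.29 MeV = 2.06658e-13 J
D = A*E*t/m = 8.5000e+07*2.06658e-13*2502/3.0
D = 0.01465 Gy


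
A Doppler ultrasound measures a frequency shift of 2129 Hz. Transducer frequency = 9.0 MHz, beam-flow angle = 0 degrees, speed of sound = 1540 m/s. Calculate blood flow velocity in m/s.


v = fd * c / (2 * f0 * cos(theta))
v = 2129 * 1540 / (2 * 9.0000e+06 * cos(0))
v = 0.1821 m/s


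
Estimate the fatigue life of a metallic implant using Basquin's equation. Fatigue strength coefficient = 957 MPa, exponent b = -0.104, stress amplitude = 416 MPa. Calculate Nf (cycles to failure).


sigma_a = sigma_f' * (2Nf)^b
2Nf = (sigma_a/sigma_f')^(1/b)
2Nf = (416/957)^(1/-0.104)
2Nf = 3013.1799
Nf = 1507


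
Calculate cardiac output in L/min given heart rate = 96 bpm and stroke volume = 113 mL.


CO = HR * SV
CO = 96 * 113 / 1000
CO = 10.85 L/min


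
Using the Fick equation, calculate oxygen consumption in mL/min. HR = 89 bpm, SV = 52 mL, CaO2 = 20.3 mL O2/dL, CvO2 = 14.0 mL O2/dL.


CO = HR*SV = 89*52/1000 = 4.628 L/min
a-v O2 diff = 20.3 - 14.0 = 6.3 mL/dL
VO2 = CO * (CaO2-CvO2) * 10 dL/L
VO2 = 4.628 * 6.3 * 10
VO2 = 291.6 mL/min


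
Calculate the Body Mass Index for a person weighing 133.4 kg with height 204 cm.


BMI = weight / height^2
height = 204 cm = 2.04 m
BMI = 133.4 / 2.04^2
BMI = 32.05 kg/m^2


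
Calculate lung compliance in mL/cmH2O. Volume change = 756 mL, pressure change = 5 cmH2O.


C = dV / dP
C = 756 / 5
C = 151.2 mL/cmH2O


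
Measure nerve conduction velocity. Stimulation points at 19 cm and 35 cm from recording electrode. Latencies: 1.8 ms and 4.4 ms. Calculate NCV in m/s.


Distance = (35 - 19) / 100 = 0.16 m
dt = (4.4 - 1.8) / 1000 = 0.0026 s
NCV = dist / dt = 61.54 m/s


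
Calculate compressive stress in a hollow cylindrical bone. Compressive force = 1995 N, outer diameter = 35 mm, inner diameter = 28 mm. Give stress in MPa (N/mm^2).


A = pi*(r_o^2 - r_i^2)
r_o = 17.5 mm, r_i = 14 mm
A = 346.361 mm^2
sigma = F/A = 1995 / 346.361
sigma = 5.76 MPa


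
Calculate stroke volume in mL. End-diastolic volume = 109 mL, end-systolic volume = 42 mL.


SV = EDV - ESV
SV = 109 - 42
SV = 67 mL


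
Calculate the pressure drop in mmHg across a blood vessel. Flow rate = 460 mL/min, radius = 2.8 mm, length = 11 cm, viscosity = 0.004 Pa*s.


dP = 8*mu*L*Q / (pi*r^4)
Q = 460 mL/min = 7.66667e-06 m^3/s
dP = 139.755 Pa = 139.755 / 133.322 mmHg = 1.048 mmHg


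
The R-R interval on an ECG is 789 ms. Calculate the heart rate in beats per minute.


HR = 60 / RR_interval(s)
RR = 789 ms = 0.789 s
HR = 60 / 0.789 = 76.05 bpm


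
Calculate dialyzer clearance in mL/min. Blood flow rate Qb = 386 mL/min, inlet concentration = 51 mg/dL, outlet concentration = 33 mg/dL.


K = Qb * (Cb_in - Cb_out) / Cb_in
K = 386 * (51 - 33) / 51
K = 136.2 mL/min


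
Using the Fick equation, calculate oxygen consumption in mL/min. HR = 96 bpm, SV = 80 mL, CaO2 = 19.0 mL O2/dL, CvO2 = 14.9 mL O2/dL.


CO = HR*SV = 96*80/1000 = 7.68 L/min
a-v O2 diff = 19.0 - 14.9 = 4.1 mL/dL
VO2 = CO * (CaO2-CvO2) * 10 dL/L
VO2 = 7.68 * 4.1 * 10
VO2 = 314.9 mL/min


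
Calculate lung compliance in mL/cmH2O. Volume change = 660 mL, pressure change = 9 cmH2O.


C = dV / dP
C = 660 / 9
C = 73.33 mL/cmH2O


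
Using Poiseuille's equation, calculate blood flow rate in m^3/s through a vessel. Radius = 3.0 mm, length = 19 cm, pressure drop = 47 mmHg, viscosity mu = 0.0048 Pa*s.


Q = pi*r^4*dP / (8*mu*L)
r = 0.003 m, L = 0.19 m
dP = 47 mmHg = 6266.134 Pa
Q = 2.1855e-04 m^3/s


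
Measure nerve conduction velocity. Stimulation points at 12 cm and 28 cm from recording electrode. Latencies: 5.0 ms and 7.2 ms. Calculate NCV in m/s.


Distance = (28 - 12) / 100 = 0.16 m
dt = (7.2 - 5.0) / 1000 = 0.0022 s
NCV = dist / dt = 72.73 m/s


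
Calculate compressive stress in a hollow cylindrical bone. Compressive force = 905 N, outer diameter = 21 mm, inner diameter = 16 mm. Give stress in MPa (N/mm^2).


A = pi*(r_o^2 - r_i^2)
r_o = 10.5 mm, r_i = 8 mm
A = 145.299 mm^2
sigma = F/A = 905 / 145.299
sigma = 6.229 MPa


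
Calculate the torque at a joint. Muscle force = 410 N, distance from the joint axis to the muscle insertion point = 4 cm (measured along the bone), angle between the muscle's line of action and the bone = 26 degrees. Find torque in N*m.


Torque = F * d * sin(theta)   (moment arm = d*sin(theta))
d = 4 cm = 0.04 m
Torque = 410 * 0.04 * sin(26)
Torque = 7.189 N*m


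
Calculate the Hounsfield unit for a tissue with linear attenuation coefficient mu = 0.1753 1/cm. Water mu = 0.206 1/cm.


HU = ((mu_tissue - mu_water) / mu_water) * 1000
HU = ((0.1753 - 0.206) / 0.206) * 1000
HU = -149


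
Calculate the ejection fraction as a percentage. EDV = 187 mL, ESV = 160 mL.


SV = EDV - ESV = 187 - 160 = 27 mL
EF = SV/EDV * 100 = 27/187 * 100
EF = 14.44%


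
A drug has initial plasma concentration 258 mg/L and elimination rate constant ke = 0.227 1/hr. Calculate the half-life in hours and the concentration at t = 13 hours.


t_half = ln(2) / ke = 0.693147 / 0.227 = 3.054 hr
C(t) = C0 * exp(-ke*t) = 258 * exp(-0.227*13)
C(13) = 13.49 mg/L


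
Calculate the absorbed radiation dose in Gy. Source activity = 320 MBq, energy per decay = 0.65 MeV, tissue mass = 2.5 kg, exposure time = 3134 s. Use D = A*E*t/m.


A = 320 MBq = 3.2000e+08 Bq
E = 0.65 MeV = 1.0413e-13 J
D = A*E*t/m = 3.2000e+08*1.0413e-13*3134/2.5
D = 0.04177 Gy


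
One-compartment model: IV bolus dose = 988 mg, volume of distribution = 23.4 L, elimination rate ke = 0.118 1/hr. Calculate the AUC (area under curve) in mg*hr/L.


C0 = Dose/Vd = 988/23.4 = 42.2222 mg/L
AUC = C0/ke = 42.2222/0.118
AUC = 357.8 mg*hr/L


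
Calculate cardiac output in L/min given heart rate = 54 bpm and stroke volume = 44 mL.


CO = HR * SV
CO = 54 * 44 / 1000
CO = 2.376 L/min


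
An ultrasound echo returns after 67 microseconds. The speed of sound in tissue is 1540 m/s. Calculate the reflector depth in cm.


depth = c * t / 2
t = 67 us = 6.7000e-05 s
depth = 1540 * 6.7000e-05 / 2
depth = 0.05159 m = 5.159 cm


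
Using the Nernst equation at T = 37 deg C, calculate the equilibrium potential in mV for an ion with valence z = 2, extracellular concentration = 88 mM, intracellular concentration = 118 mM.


E = (RT/(zF)) * ln(C_out/C_in)
T = 37 + 273.15 = 310.15 K
E = (8.314 * 310.15 / (2 * 96485)) * ln(88/118)
E = -3.92 mV


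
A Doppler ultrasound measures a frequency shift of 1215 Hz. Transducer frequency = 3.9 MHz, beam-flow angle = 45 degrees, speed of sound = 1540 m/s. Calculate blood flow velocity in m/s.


v = fd * c / (2 * f0 * cos(theta))
v = 1215 * 1540 / (2 * 3.9000e+06 * cos(45))
v = 0.3392 m/s


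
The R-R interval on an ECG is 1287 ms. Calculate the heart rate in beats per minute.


HR = 60 / RR_interval(s)
RR = 1287 ms = 1.287 s
HR = 60 / 1.287 = 46.62 bpm


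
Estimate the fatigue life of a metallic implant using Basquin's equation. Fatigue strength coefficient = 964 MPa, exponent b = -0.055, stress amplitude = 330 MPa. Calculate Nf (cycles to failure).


sigma_a = sigma_f' * (2Nf)^b
2Nf = (sigma_a/sigma_f')^(1/b)
2Nf = (330/964)^(1/-0.055)
2Nf = 2.9159732e+08
Nf = 1.4580e+08


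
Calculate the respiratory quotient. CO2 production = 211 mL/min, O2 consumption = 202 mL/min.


RQ = VCO2 / VO2
RQ = 211 / 202
RQ = 1.045


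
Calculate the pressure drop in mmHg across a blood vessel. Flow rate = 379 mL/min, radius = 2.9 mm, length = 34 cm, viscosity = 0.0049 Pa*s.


dP = 8*mu*L*Q / (pi*r^4)
Q = 379 mL/min = 6.31667e-06 m^3/s
dP = 378.888 Pa = 378.888 / 133.322 mmHg = 2.842 mmHg


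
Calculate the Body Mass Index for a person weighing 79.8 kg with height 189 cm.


BMI = weight / height^2
height = 189 cm = 1.89 m
BMI = 79.8 / 1.89^2
BMI = 22.34 kg/m^2


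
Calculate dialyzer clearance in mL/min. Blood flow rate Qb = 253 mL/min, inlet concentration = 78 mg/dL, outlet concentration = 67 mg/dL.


K = Qb * (Cb_in - Cb_out) / Cb_in
K = 253 * (78 - 67) / 78
K = 35.68 mL/min


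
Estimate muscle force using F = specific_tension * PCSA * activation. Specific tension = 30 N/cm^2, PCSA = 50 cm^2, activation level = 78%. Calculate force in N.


F = sigma * PCSA * activation
F = 30 * 50 * 0.78
F = 1170 N


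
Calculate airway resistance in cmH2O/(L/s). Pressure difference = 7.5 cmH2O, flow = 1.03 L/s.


R = dP / flow
R = 7.5 / 1.03
R = 7.282 cmH2O/(L/s)


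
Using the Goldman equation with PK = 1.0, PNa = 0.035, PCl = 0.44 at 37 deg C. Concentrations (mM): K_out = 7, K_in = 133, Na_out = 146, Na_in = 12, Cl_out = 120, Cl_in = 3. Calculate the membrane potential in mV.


Vm = (RT/F)*ln((PK*Ko + PNa*Nao + PCl*Cli)/(PK*Ki + PNa*Nai + PCl*Clo))
Numer = 13.43, Denom = 186.22
Vm = -70.27 mV


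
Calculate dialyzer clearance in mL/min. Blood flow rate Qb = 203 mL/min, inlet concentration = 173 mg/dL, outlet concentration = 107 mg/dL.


K = Qb * (Cb_in - Cb_out) / Cb_in
K = 203 * (173 - 107) / 173
K = 77.45 mL/min


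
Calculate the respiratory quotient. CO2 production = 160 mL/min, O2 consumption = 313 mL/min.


RQ = VCO2 / VO2
RQ = 160 / 313
RQ = 0.5112


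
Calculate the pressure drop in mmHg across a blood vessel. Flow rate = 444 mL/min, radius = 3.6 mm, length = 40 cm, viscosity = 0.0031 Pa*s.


dP = 8*mu*L*Q / (pi*r^4)
Q = 444 mL/min = 7.4e-06 m^3/s
dP = 139.118 Pa = 139.118 / 133.322 mmHg = 1.043 mmHg


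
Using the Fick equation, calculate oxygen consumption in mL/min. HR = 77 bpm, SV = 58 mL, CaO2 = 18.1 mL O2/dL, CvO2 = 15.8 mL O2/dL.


CO = HR*SV = 77*58/1000 = 4.466 L/min
a-v O2 diff = 18.1 - 15.8 = 2.3 mL/dL
VO2 = CO * (CaO2-CvO2) * 10 dL/L
VO2 = 4.466 * 2.3 * 10
VO2 = 102.7 mL/min


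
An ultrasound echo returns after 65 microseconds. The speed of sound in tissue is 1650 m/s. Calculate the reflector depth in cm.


depth = c * t / 2
t = 65 us = 6.5000e-05 s
depth = 1650 * 6.5000e-05 / 2
depth = 0.053625 m = 5.3625 cm


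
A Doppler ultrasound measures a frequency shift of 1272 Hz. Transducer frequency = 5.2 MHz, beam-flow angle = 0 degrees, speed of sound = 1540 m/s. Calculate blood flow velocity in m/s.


v = fd * c / (2 * f0 * cos(theta))
v = 1272 * 1540 / (2 * 5.2000e+06 * cos(0))
v = 0.1884 m/s


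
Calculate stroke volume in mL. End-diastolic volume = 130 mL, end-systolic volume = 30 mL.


SV = EDV - ESV
SV = 130 - 30
SV = 100 mL


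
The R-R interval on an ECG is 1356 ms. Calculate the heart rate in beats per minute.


HR = 60 / RR_interval(s)
RR = 1356 ms = 1.356 s
HR = 60 / 1.356 = 44.25 bpm


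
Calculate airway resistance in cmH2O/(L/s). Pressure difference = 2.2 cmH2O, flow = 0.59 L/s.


R = dP / flow
R = 2.2 / 0.59
R = 3.729 cmH2O/(L/s)


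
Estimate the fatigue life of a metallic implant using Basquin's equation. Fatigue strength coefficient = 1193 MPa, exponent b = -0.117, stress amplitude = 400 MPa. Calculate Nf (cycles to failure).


sigma_a = sigma_f' * (2Nf)^b
2Nf = (sigma_a/sigma_f')^(1/b)
2Nf = (400/1193)^(1/-0.117)
2Nf = 11382.645
Nf = 5691


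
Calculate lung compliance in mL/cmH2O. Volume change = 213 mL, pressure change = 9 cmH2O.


C = dV / dP
C = 213 / 9
C = 23.67 mL/cmH2O


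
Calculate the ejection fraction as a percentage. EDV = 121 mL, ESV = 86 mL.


SV = EDV - ESV = 121 - 86 = 35 mL
EF = SV/EDV * 100 = 35/121 * 100
EF = 28.93%


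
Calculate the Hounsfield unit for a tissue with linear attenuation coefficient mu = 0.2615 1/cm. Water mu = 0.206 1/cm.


HU = ((mu_tissue - mu_water) / mu_water) * 1000
HU = ((0.2615 - 0.206) / 0.206) * 1000
HU = 269.4


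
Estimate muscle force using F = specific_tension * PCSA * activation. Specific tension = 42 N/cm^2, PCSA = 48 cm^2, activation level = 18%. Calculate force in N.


F = sigma * PCSA * activation
F = 42 * 48 * 0.18
F = 362.9 N


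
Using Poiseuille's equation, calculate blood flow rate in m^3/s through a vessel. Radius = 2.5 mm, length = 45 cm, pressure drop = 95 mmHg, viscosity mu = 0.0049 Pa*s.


Q = pi*r^4*dP / (8*mu*L)
r = 0.0025 m, L = 0.45 m
dP = 95 mmHg = 12665.59 Pa
Q = 8.8112e-05 m^3/s


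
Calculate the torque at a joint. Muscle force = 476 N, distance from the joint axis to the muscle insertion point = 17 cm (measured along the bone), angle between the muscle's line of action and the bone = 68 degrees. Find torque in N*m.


Torque = F * d * sin(theta)   (moment arm = d*sin(theta))
d = 17 cm = 0.17 m
Torque = 476 * 0.17 * sin(68)
Torque = 75.03 N*m


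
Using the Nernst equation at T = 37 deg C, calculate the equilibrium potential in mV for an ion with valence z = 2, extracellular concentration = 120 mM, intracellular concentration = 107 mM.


E = (RT/(zF)) * ln(C_out/C_in)
T = 37 + 273.15 = 310.15 K
E = (8.314 * 310.15 / (2 * 96485)) * ln(120/107)
E = 1.532 mV


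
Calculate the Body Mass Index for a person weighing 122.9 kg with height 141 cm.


BMI = weight / height^2
height = 141 cm = 1.41 m
BMI = 122.9 / 1.41^2
BMI = 61.82 kg/m^2


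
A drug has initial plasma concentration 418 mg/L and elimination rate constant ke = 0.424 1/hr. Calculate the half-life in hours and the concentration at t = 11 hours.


t_half = ln(2) / ke = 0.693147 / 0.424 = 1.635 hr
C(t) = C0 * exp(-ke*t) = 418 * exp(-0.424*11)
C(11) = 3.941 mg/L


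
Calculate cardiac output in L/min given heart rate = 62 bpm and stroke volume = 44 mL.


CO = HR * SV
CO = 62 * 44 / 1000
CO = 2.728 L/min


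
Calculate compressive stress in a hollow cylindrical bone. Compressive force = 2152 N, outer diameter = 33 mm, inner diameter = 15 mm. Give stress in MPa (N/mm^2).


A = pi*(r_o^2 - r_i^2)
r_o = 16.5 mm, r_i = 7.5 mm
A = 678.584 mm^2
sigma = F/A = 2152 / 678.584
sigma = 3.171 MPa


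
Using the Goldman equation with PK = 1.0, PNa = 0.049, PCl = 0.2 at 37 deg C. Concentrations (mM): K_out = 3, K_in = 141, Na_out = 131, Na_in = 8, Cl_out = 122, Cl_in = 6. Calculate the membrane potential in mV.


Vm = (RT/F)*ln((PK*Ko + PNa*Nao + PCl*Cli)/(PK*Ki + PNa*Nai + PCl*Clo))
Numer = 10.619, Denom = 165.792
Vm = -73.44 mV


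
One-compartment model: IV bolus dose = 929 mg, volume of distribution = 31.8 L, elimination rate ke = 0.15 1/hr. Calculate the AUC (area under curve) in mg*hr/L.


C0 = Dose/Vd = 929/31.8 = 29.2138 mg/L
AUC = C0/ke = 29.2138/0.15
AUC = 194.8 mg*hr/L


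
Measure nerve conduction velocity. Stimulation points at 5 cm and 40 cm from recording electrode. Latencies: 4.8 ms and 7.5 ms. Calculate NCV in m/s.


Distance = (40 - 5) / 100 = 0.35 m
dt = (7.5 - 4.8) / 1000 = 0.0027 s
NCV = dist / dt = 129.6 m/s


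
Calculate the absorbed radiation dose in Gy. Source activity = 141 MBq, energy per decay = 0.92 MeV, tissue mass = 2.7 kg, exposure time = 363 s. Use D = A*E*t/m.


A = 141 MBq = 1.4100e+08 Bq
E = 0.92 MeV = 1.47384e-13 J
D = A*E*t/m = 1.4100e+08*1.47384e-13*363/2.7
D = 0.002794 Gy


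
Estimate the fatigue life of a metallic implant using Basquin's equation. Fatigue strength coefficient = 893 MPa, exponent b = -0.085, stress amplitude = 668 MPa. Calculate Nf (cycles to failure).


sigma_a = sigma_f' * (2Nf)^b
2Nf = (sigma_a/sigma_f')^(1/b)
2Nf = (668/893)^(1/-0.085)
2Nf = 30.425327
Nf = 15.21


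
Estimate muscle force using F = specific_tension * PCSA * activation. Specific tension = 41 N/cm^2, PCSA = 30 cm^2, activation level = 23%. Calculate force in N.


F = sigma * PCSA * activation
F = 41 * 30 * 0.23
F = 282.9 N


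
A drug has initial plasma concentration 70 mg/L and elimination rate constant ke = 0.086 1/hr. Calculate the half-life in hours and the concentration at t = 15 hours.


t_half = ln(2) / ke = 0.693147 / 0.086 = 8.06 hr
C(t) = C0 * exp(-ke*t) = 70 * exp(-0.086*15)
C(15) = 19.27 mg/L


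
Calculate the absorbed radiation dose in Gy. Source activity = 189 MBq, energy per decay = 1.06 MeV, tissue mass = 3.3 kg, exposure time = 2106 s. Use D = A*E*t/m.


A = 189 MBq = 1.8900e+08 Bq
E = 1.06 MeV = 1.69812e-13 J
D = A*E*t/m = 1.8900e+08*1.69812e-13*2106/3.3
D = 0.02048 Gy


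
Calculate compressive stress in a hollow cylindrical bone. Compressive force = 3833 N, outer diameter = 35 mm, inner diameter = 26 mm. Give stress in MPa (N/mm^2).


A = pi*(r_o^2 - r_i^2)
r_o = 17.5 mm, r_i = 13 mm
A = 431.184 mm^2
sigma = F/A = 3833 / 431.184
sigma = 8.889 MPa


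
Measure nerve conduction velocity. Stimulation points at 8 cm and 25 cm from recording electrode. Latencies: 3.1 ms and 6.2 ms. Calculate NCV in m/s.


Distance = (25 - 8) / 100 = 0.17 m
dt = (6.2 - 3.1) / 1000 = 0.0031 s
NCV = dist / dt = 54.84 m/s


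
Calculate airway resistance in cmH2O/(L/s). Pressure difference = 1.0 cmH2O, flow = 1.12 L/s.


R = dP / flow
R = 1.0 / 1.12
R = 0.8929 cmH2O/(L/s)


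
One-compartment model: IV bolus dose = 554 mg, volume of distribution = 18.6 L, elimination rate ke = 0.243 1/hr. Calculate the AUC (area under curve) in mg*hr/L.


C0 = Dose/Vd = 554/18.6 = 29.7849 mg/L
AUC = C0/ke = 29.7849/0.243
AUC = 122.6 mg*hr/L


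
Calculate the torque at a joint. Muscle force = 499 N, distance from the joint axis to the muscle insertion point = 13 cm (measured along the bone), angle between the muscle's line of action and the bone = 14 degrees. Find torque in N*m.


Torque = F * d * sin(theta)   (moment arm = d*sin(theta))
d = 13 cm = 0.13 m
Torque = 499 * 0.13 * sin(14)
Torque = 15.69 N*m


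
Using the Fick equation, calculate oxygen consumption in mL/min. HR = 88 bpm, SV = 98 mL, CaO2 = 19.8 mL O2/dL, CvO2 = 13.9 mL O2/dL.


CO = HR*SV = 88*98/1000 = 8.624 L/min
a-v O2 diff = 19.8 - 13.9 = 5.9 mL/dL
VO2 = CO * (CaO2-CvO2) * 10 dL/L
VO2 = 8.624 * 5.9 * 10
VO2 = 508.8 mL/min


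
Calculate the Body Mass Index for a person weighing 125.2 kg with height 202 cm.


BMI = weight / height^2
height = 202 cm = 2.02 m
BMI = 125.2 / 2.02^2
BMI = 30.68 kg/m^2


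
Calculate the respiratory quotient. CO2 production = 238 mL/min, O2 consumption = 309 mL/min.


RQ = VCO2 / VO2
RQ = 238 / 309
RQ = 0.7702


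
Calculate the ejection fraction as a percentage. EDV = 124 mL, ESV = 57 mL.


SV = EDV - ESV = 124 - 57 = 67 mL
EF = SV/EDV * 100 = 67/124 * 100
EF = 54.03%


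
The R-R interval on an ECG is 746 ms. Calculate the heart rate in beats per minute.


HR = 60 / RR_interval(s)
RR = 746 ms = 0.746 s
HR = 60 / 0.746 = 80.43 bpm


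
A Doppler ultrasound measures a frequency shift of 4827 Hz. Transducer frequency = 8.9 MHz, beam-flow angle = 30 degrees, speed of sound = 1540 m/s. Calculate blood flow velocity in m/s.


v = fd * c / (2 * f0 * cos(theta))
v = 4827 * 1540 / (2 * 8.9000e+06 * cos(30))
v = 0.4822 m/s


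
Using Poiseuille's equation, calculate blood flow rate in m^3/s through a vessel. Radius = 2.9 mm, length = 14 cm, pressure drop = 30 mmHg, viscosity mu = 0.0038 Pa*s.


Q = pi*r^4*dP / (8*mu*L)
r = 0.0029 m, L = 0.14 m
dP = 30 mmHg = 3999.66 Pa
Q = 2.0882e-04 m^3/s


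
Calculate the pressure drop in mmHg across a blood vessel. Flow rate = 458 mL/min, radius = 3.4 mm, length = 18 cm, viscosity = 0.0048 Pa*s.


dP = 8*mu*L*Q / (pi*r^4)
Q = 458 mL/min = 7.63333e-06 m^3/s
dP = 125.676 Pa = 125.676 / 133.322 mmHg = 0.9427 mmHg


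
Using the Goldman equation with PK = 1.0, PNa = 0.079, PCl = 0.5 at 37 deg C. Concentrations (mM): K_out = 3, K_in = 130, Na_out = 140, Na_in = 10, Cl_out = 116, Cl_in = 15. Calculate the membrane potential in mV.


Vm = (RT/F)*ln((PK*Ko + PNa*Nao + PCl*Cli)/(PK*Ki + PNa*Nai + PCl*Clo))
Numer = 21.56, Denom = 188.79
Vm = -57.99 mV


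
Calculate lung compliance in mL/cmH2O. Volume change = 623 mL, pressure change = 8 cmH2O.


C = dV / dP
C = 623 / 8
C = 77.88 mL/cmH2O


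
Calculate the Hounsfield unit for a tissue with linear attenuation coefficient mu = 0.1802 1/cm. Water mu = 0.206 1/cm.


HU = ((mu_tissue - mu_water) / mu_water) * 1000
HU = ((0.1802 - 0.206) / 0.206) * 1000
HU = -125.2


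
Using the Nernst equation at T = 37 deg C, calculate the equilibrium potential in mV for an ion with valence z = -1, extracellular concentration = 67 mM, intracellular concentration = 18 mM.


E = (RT/(zF)) * ln(C_out/C_in)
T = 37 + 273.15 = 310.15 K
E = (8.314 * 310.15 / (-1 * 96485)) * ln(67/18)
E = -35.13 mV


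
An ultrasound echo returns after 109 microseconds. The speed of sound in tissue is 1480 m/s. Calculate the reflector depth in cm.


depth = c * t / 2
t = 109 us = 1.0900e-04 s
depth = 1480 * 1.0900e-04 / 2
depth = 0.08066 m = 8.066 cm


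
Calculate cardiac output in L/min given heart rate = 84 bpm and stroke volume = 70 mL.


CO = HR * SV
CO = 84 * 70 / 1000
CO = 5.88 L/min


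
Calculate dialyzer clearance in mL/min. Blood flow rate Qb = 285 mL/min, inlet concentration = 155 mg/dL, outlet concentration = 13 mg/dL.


K = Qb * (Cb_in - Cb_out) / Cb_in
K = 285 * (155 - 13) / 155
K = 261.1 mL/min


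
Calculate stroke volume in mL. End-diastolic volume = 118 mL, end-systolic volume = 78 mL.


SV = EDV - ESV
SV = 118 - 78
SV = 40 mL


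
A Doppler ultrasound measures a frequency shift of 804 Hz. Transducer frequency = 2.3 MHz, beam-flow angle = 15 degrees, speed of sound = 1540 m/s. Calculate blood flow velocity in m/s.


v = fd * c / (2 * f0 * cos(theta))
v = 804 * 1540 / (2 * 2.3000e+06 * cos(15))
v = 0.2787 m/s


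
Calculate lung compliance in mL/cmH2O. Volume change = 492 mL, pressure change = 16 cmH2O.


C = dV / dP
C = 492 / 16
C = 30.75 mL/cmH2O


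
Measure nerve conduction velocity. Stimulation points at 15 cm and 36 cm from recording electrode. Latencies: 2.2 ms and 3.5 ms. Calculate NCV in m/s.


Distance = (36 - 15) / 100 = 0.21 m
dt = (3.5 - 2.2) / 1000 = 0.0013 s
NCV = dist / dt = 161.5 m/s


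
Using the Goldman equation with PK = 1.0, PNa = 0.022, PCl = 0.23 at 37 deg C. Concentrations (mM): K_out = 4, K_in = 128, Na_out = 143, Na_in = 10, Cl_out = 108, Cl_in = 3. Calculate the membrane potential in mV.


Vm = (RT/F)*ln((PK*Ko + PNa*Nao + PCl*Cli)/(PK*Ki + PNa*Nai + PCl*Clo))
Numer = 7.836, Denom = 153.06
Vm = -79.43 mV


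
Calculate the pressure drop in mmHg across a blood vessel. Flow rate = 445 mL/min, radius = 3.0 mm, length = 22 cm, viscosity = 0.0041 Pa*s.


dP = 8*mu*L*Q / (pi*r^4)
Q = 445 mL/min = 7.41667e-06 m^3/s
dP = 210.315 Pa = 210.315 / 133.322 mmHg = 1.577 mmHg


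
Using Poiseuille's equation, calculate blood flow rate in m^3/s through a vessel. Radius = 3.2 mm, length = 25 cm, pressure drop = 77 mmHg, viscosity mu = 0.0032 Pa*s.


Q = pi*r^4*dP / (8*mu*L)
r = 0.0032 m, L = 0.25 m
dP = 77 mmHg = 10265.794 Pa
Q = 5.2840e-04 m^3/s


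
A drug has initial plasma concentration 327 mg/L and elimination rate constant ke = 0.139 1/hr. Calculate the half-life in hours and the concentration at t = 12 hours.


t_half = ln(2) / ke = 0.693147 / 0.139 = 4.987 hr
C(t) = C0 * exp(-ke*t) = 327 * exp(-0.139*12)
C(12) = 61.68 mg/L


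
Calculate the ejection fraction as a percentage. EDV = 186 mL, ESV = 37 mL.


SV = EDV - ESV = 186 - 37 = 149 mL
EF = SV/EDV * 100 = 149/186 * 100
EF = 80.11%


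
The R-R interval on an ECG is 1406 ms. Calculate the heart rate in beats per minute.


HR = 60 / RR_interval(s)
RR = 1406 ms = 1.406 s
HR = 60 / 1.406 = 42.67 bpm


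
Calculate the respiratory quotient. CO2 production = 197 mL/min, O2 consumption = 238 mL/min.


RQ = VCO2 / VO2
RQ = 197 / 238
RQ = 0.8277


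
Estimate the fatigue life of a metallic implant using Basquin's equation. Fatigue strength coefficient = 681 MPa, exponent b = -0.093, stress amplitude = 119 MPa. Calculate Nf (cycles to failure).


sigma_a = sigma_f' * (2Nf)^b
2Nf = (sigma_a/sigma_f')^(1/b)
2Nf = (119/681)^(1/-0.093)
2Nf = 1.4003551e+08
Nf = 7.0018e+07


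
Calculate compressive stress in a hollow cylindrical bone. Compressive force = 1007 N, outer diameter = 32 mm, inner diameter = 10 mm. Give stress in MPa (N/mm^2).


A = pi*(r_o^2 - r_i^2)
r_o = 16 mm, r_i = 5 mm
A = 725.708 mm^2
sigma = F/A = 1007 / 725.708
sigma = 1.388 MPa


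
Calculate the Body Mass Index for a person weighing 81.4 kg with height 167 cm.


BMI = weight / height^2
height = 167 cm = 1.67 m
BMI = 81.4 / 1.67^2
BMI = 29.19 kg/m^2


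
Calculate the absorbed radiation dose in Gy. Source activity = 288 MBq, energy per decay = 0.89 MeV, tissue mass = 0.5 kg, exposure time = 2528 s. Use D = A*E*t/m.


A = 288 MBq = 2.8800e+08 Bq
E = 0.89 MeV = 1.42578e-13 J
D = A*E*t/m = 2.8800e+08*1.42578e-13*2528/0.5
D = 0.2076 Gy


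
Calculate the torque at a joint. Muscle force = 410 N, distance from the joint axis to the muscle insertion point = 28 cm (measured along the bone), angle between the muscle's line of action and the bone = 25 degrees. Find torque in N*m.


Torque = F * d * sin(theta)   (moment arm = d*sin(theta))
d = 28 cm = 0.28 m
Torque = 410 * 0.28 * sin(25)
Torque = 48.52 N*m


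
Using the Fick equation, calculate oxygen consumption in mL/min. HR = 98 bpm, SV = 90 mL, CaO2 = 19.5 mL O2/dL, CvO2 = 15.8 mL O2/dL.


CO = HR*SV = 98*90/1000 = 8.82 L/min
a-v O2 diff = 19.5 - 15.8 = 3.7 mL/dL
VO2 = CO * (CaO2-CvO2) * 10 dL/L
VO2 = 8.82 * 3.7 * 10
VO2 = 326.3 mL/min


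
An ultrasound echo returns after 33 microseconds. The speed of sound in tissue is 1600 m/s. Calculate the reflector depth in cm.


depth = c * t / 2
t = 33 us = 3.3000e-05 s
depth = 1600 * 3.3000e-05 / 2
depth = 0.0264 m = 2.64 cm


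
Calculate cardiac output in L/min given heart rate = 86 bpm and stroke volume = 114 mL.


CO = HR * SV
CO = 86 * 114 / 1000
CO = 9.804 L/min


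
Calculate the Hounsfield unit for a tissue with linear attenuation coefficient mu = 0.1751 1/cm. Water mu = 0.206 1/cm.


HU = ((mu_tissue - mu_water) / mu_water) * 1000
HU = ((0.1751 - 0.206) / 0.206) * 1000
HU = -150


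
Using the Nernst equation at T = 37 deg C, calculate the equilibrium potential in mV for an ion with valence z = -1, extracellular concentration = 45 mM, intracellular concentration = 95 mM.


E = (RT/(zF)) * ln(C_out/C_in)
T = 37 + 273.15 = 310.15 K
E = (8.314 * 310.15 / (-1 * 96485)) * ln(45/95)
E = 19.97 mV


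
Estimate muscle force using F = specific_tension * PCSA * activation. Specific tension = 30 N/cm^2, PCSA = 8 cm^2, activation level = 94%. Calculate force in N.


F = sigma * PCSA * activation
F = 30 * 8 * 0.94
F = 225.6 N


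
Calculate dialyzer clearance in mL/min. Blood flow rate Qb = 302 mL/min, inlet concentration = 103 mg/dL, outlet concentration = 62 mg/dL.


K = Qb * (Cb_in - Cb_out) / Cb_in
K = 302 * (103 - 62) / 103
K = 120.2 mL/min


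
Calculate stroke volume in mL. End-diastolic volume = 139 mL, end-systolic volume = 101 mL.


SV = EDV - ESV
SV = 139 - 101
SV = 38 mL


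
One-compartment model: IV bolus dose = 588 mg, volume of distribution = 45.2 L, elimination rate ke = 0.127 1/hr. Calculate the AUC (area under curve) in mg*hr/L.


C0 = Dose/Vd = 588/45.2 = 13.0088 mg/L
AUC = C0/ke = 13.0088/0.127
AUC = 102.4 mg*hr/L


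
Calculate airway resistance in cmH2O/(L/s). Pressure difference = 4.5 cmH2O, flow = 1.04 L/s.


R = dP / flow
R = 4.5 / 1.04
R = 4.327 cmH2O/(L/s)


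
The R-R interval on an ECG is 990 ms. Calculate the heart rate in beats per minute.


HR = 60 / RR_interval(s)
RR = 990 ms = 0.99 s
HR = 60 / 0.99 = 60.61 bpm


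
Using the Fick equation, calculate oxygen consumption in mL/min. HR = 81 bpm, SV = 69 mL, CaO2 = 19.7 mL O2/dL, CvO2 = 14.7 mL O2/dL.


CO = HR*SV = 81*69/1000 = 5.589 L/min
a-v O2 diff = 19.7 - 14.7 = 5 mL/dL
VO2 = CO * (CaO2-CvO2) * 10 dL/L
VO2 = 5.589 * 5 * 10
VO2 = 279.4 mL/min


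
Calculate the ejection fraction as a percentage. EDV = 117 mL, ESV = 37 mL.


SV = EDV - ESV = 117 - 37 = 80 mL
EF = SV/EDV * 100 = 80/117 * 100
EF = 68.38%


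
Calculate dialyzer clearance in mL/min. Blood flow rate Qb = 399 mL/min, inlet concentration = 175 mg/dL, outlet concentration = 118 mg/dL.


K = Qb * (Cb_in - Cb_out) / Cb_in
K = 399 * (175 - 118) / 175
K = 130 mL/min


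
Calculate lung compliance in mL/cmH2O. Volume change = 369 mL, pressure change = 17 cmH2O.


C = dV / dP
C = 369 / 17
C = 21.71 mL/cmH2O


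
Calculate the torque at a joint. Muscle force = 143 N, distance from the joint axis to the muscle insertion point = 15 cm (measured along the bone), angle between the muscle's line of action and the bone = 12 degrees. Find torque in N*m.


Torque = F * d * sin(theta)   (moment arm = d*sin(theta))
d = 15 cm = 0.15 m
Torque = 143 * 0.15 * sin(12)
Torque = 4.46 N*m


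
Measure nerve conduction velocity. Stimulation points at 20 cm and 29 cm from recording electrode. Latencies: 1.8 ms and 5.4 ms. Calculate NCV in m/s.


Distance = (29 - 20) / 100 = 0.09 m
dt = (5.4 - 1.8) / 1000 = 0.0036 s
NCV = dist / dt = 25 m/s


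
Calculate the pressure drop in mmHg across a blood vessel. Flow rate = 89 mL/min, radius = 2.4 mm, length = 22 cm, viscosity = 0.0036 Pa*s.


dP = 8*mu*L*Q / (pi*r^4)
Q = 89 mL/min = 1.48333e-06 m^3/s
dP = 90.1692 Pa = 90.1692 / 133.322 mmHg = 0.6763 mmHg


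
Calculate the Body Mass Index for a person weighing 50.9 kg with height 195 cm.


BMI = weight / height^2
height = 195 cm = 1.95 m
BMI = 50.9 / 1.95^2
BMI = 13.39 kg/m^2


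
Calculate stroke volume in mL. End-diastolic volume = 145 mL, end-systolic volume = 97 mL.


SV = EDV - ESV
SV = 145 - 97
SV = 48 mL


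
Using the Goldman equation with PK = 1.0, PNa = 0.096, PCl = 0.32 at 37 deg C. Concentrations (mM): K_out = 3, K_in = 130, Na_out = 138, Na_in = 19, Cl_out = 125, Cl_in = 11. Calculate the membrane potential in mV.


Vm = (RT/F)*ln((PK*Ko + PNa*Nao + PCl*Cli)/(PK*Ki + PNa*Nai + PCl*Clo))
Numer = 19.768, Denom = 171.824
Vm = -57.79 mV


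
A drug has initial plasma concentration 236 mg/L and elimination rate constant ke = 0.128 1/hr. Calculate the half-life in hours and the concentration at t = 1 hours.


t_half = ln(2) / ke = 0.693147 / 0.128 = 5.415 hr
C(t) = C0 * exp(-ke*t) = 236 * exp(-0.128*1)
C(1) = 207.6 mg/L


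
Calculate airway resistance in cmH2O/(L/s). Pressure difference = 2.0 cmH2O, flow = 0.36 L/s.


R = dP / flow
R = 2.0 / 0.36
R = 5.556 cmH2O/(L/s)


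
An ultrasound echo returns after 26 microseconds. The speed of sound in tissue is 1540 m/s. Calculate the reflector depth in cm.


depth = c * t / 2
t = 26 us = 2.6000e-05 s
depth = 1540 * 2.6000e-05 / 2
depth = 0.02002 m = 2.002 cm


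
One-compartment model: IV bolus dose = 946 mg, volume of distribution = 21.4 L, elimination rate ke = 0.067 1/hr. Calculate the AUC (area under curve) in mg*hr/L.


C0 = Dose/Vd = 946/21.4 = 44.2056 mg/L
AUC = C0/ke = 44.2056/0.067
AUC = 659.8 mg*hr/L


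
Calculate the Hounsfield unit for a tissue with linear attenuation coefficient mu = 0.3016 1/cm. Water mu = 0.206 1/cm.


HU = ((mu_tissue - mu_water) / mu_water) * 1000
HU = ((0.3016 - 0.206) / 0.206) * 1000
HU = 464.1


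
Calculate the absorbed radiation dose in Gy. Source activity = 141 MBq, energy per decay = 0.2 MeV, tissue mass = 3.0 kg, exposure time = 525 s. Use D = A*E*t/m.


A = 141 MBq = 1.4100e+08 Bq
E = 0.2 MeV = 3.204e-14 J
D = A*E*t/m = 1.4100e+08*3.204e-14*525/3.0
D = 7.9059e-04 Gy


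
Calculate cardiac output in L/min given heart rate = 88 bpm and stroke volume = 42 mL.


CO = HR * SV
CO = 88 * 42 / 1000
CO = 3.696 L/min


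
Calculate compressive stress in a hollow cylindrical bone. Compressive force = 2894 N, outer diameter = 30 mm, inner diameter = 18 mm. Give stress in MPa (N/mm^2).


A = pi*(r_o^2 - r_i^2)
r_o = 15 mm, r_i = 9 mm
A = 452.389 mm^2
sigma = F/A = 2894 / 452.389
sigma = 6.397 MPa


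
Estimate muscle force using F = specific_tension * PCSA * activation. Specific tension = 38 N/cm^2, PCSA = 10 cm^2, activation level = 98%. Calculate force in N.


F = sigma * PCSA * activation
F = 38 * 10 * 0.98
F = 372.4 N


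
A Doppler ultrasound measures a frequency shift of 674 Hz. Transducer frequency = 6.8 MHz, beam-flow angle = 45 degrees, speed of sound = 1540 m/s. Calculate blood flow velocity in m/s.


v = fd * c / (2 * f0 * cos(theta))
v = 674 * 1540 / (2 * 6.8000e+06 * cos(45))
v = 0.1079 m/s


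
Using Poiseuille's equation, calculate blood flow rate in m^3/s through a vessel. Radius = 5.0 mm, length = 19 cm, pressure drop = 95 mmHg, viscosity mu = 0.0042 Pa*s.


Q = pi*r^4*dP / (8*mu*L)
r = 0.005 m, L = 0.19 m
dP = 95 mmHg = 12665.59 Pa
Q = 0.003895 m^3/s


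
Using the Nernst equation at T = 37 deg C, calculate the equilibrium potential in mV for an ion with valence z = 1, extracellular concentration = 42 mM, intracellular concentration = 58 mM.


E = (RT/(zF)) * ln(C_out/C_in)
T = 37 + 273.15 = 310.15 K
E = (8.314 * 310.15 / (1 * 96485)) * ln(42/58)
E = -8.626 mV


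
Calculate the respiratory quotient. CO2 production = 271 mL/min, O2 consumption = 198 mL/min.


RQ = VCO2 / VO2
RQ = 271 / 198
RQ = 1.369


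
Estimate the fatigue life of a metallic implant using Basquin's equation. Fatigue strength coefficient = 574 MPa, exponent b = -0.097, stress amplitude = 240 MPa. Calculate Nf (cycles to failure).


sigma_a = sigma_f' * (2Nf)^b
2Nf = (sigma_a/sigma_f')^(1/b)
2Nf = (240/574)^(1/-0.097)
2Nf = 8019.1884
Nf = 4010


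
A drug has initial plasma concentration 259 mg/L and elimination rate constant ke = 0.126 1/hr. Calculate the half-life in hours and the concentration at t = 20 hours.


t_half = ln(2) / ke = 0.693147 / 0.126 = 5.501 hr
C(t) = C0 * exp(-ke*t) = 259 * exp(-0.126*20)
C(20) = 20.84 mg/L


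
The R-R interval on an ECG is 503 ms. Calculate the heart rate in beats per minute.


HR = 60 / RR_interval(s)
RR = 503 ms = 0.503 s
HR = 60 / 0.503 = 119.3 bpm


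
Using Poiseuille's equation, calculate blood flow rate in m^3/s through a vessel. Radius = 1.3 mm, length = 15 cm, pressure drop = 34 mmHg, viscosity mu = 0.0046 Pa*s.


Q = pi*r^4*dP / (8*mu*L)
r = 0.0013 m, L = 0.15 m
dP = 34 mmHg = 4532.948 Pa
Q = 7.3683e-06 m^3/s


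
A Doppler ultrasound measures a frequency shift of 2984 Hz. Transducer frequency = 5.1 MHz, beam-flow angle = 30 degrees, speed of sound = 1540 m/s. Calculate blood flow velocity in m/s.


v = fd * c / (2 * f0 * cos(theta))
v = 2984 * 1540 / (2 * 5.1000e+06 * cos(30))
v = 0.5202 m/s


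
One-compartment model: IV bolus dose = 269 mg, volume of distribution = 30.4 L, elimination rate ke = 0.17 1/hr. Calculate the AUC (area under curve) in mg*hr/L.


C0 = Dose/Vd = 269/30.4 = 8.84868 mg/L
AUC = C0/ke = 8.84868/0.17
AUC = 52.05 mg*hr/L


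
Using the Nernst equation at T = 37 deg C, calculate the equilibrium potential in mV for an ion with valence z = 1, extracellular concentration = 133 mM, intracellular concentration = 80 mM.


E = (RT/(zF)) * ln(C_out/C_in)
T = 37 + 273.15 = 310.15 K
E = (8.314 * 310.15 / (1 * 96485)) * ln(133/80)
E = 13.59 mV


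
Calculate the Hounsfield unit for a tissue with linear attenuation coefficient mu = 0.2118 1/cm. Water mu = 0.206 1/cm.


HU = ((mu_tissue - mu_water) / mu_water) * 1000
HU = ((0.2118 - 0.206) / 0.206) * 1000
HU = 28.16


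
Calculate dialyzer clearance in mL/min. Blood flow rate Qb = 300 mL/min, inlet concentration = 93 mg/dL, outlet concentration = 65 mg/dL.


K = Qb * (Cb_in - Cb_out) / Cb_in
K = 300 * (93 - 65) / 93
K = 90.32 mL/min


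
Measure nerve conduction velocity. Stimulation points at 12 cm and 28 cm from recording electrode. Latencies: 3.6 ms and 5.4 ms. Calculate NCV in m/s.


Distance = (28 - 12) / 100 = 0.16 m
dt = (5.4 - 3.6) / 1000 = 0.0018 s
NCV = dist / dt = 88.89 m/s


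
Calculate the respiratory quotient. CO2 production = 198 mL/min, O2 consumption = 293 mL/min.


RQ = VCO2 / VO2
RQ = 198 / 293
RQ = 0.6758


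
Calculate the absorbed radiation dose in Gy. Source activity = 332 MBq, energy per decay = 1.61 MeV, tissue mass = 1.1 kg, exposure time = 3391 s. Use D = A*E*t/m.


A = 332 MBq = 3.3200e+08 Bq
E = 1.61 MeV = 2.57922e-13 J
D = A*E*t/m = 3.3200e+08*2.57922e-13*3391/1.1
D = 0.264 Gy


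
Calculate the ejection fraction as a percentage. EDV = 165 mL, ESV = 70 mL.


SV = EDV - ESV = 165 - 70 = 95 mL
EF = SV/EDV * 100 = 95/165 * 100
EF = 57.58%


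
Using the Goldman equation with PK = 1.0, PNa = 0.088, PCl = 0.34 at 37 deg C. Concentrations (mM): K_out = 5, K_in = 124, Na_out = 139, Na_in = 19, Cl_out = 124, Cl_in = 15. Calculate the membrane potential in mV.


Vm = (RT/F)*ln((PK*Ko + PNa*Nao + PCl*Cli)/(PK*Ki + PNa*Nai + PCl*Clo))
Numer = 22.332, Denom = 167.832
Vm = -53.9 mV
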